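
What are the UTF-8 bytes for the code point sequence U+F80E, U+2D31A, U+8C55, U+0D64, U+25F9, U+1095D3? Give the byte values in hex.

U+F80E: 3-byte form → EF A0 8E.
U+2D31A: 4-byte form → F0 AD 8C 9A.
U+8C55: 3-byte form → E8 B1 95.
U+0D64: 3-byte form → E0 B5 A4.
U+25F9: 3-byte form → E2 97 B9.
U+1095D3: 4-byte form → F4 89 97 93.
Concatenated (20 bytes): EF A0 8E F0 AD 8C 9A E8 B1 95 E0 B5 A4 E2 97 B9 F4 89 97 93.

EF A0 8E F0 AD 8C 9A E8 B1 95 E0 B5 A4 E2 97 B9 F4 89 97 93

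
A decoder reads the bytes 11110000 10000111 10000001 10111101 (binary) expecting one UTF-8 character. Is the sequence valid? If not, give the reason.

invalid (overlong encoding)

Leading byte 0xF0 = 11110000 → 4-byte form.
Continuation bytes all match 10xxxxxx. Payload decodes to 0x707D.
But 0x707D < 0x10000, the minimum for a 4-byte sequence — this is an overlong encoding.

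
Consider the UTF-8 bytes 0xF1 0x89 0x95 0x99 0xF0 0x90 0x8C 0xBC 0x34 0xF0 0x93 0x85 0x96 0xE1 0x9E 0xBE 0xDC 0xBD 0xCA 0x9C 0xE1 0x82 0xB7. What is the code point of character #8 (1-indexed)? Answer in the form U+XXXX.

U+10B7

Offset 0: leading byte 0xF1 = 11110001 → 4-byte char #1 = F1 89 95 99.
Offset 4: leading byte 0xF0 = 11110000 → 4-byte char #2 = F0 90 8C BC.
Offset 8: leading byte 0x34 = 00110100 → 1-byte char #3 = 34.
Offset 9: leading byte 0xF0 = 11110000 → 4-byte char #4 = F0 93 85 96.
Offset 13: leading byte 0xE1 = 11100001 → 3-byte char #5 = E1 9E BE.
Offset 16: leading byte 0xDC = 11011100 → 2-byte char #6 = DC BD.
Offset 18: leading byte 0xCA = 11001010 → 2-byte char #7 = CA 9C.
Offset 20: leading byte 0xE1 = 11100001 → 3-byte char #8 = E1 82 B7.
Leading byte 0xE1 = 11100001 matches 1110xxxx → 3-byte sequence.
Byte 1: 0xE1 = 11100001, payload 0001 (4 bits).
Byte 2: 0x82 = 10000010 (10xxxxxx ✓), payload 000010.
Byte 3: 0xB7 = 10110111 (10xxxxxx ✓), payload 110111.
Concatenate: 0001000010110111 = 0x10B7 (16 bits → U+10B7).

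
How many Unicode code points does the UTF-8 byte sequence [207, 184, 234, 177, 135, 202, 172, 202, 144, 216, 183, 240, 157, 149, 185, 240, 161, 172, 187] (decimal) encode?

Byte at offset 0: 0xCF = 11001111 → 2-byte char (#1). Advance 2.
Byte at offset 2: 0xEA = 11101010 → 3-byte char (#2). Advance 3.
Byte at offset 5: 0xCA = 11001010 → 2-byte char (#3). Advance 2.
Byte at offset 7: 0xCA = 11001010 → 2-byte char (#4). Advance 2.
Byte at offset 9: 0xD8 = 11011000 → 2-byte char (#5). Advance 2.
Byte at offset 11: 0xF0 = 11110000 → 4-byte char (#6). Advance 4.
Byte at offset 15: 0xF0 = 11110000 → 4-byte char (#7). Advance 4.
Reached end at offset 19 after 7 code points.

7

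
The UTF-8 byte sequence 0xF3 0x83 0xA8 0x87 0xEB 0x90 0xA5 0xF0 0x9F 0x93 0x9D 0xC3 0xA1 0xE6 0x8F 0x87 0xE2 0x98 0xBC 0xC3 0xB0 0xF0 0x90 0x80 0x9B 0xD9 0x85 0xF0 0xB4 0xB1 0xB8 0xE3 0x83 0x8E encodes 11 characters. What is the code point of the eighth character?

U+1001B

Offset 0: leading byte 0xF3 = 11110011 → 4-byte char #1 = F3 83 A8 87.
Offset 4: leading byte 0xEB = 11101011 → 3-byte char #2 = EB 90 A5.
Offset 7: leading byte 0xF0 = 11110000 → 4-byte char #3 = F0 9F 93 9D.
Offset 11: leading byte 0xC3 = 11000011 → 2-byte char #4 = C3 A1.
Offset 13: leading byte 0xE6 = 11100110 → 3-byte char #5 = E6 8F 87.
Offset 16: leading byte 0xE2 = 11100010 → 3-byte char #6 = E2 98 BC.
Offset 19: leading byte 0xC3 = 11000011 → 2-byte char #7 = C3 B0.
Offset 21: leading byte 0xF0 = 11110000 → 4-byte char #8 = F0 90 80 9B.
Leading byte 0xF0 = 11110000 matches 11110xxx → 4-byte sequence.
Byte 1: 0xF0 = 11110000, payload 000 (3 bits).
Byte 2: 0x90 = 10010000 (10xxxxxx ✓), payload 010000.
Byte 3: 0x80 = 10000000 (10xxxxxx ✓), payload 000000.
Byte 4: 0x9B = 10011011 (10xxxxxx ✓), payload 011011.
Concatenate: 000010000000000011011 = 0x1001B (21 bits → U+1001B).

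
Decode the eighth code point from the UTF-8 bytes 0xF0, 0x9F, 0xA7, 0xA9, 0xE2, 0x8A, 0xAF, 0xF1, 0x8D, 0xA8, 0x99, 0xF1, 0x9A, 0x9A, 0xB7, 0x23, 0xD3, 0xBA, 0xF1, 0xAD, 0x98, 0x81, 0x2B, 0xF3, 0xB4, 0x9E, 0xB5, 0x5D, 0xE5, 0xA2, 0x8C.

U+002B

Offset 0: leading byte 0xF0 = 11110000 → 4-byte char #1 = F0 9F A7 A9.
Offset 4: leading byte 0xE2 = 11100010 → 3-byte char #2 = E2 8A AF.
Offset 7: leading byte 0xF1 = 11110001 → 4-byte char #3 = F1 8D A8 99.
Offset 11: leading byte 0xF1 = 11110001 → 4-byte char #4 = F1 9A 9A B7.
Offset 15: leading byte 0x23 = 00100011 → 1-byte char #5 = 23.
Offset 16: leading byte 0xD3 = 11010011 → 2-byte char #6 = D3 BA.
Offset 18: leading byte 0xF1 = 11110001 → 4-byte char #7 = F1 AD 98 81.
Offset 22: leading byte 0x2B = 00101011 → 1-byte char #8 = 2B.
Leading byte 0x2B = 00101011 matches 0xxxxxxx → 1-byte sequence.
Byte 1: 0x2B = 00101011, payload 0101011 (7 bits).
Concatenate: 0101011 = 0x2B (7 bits → U+002B).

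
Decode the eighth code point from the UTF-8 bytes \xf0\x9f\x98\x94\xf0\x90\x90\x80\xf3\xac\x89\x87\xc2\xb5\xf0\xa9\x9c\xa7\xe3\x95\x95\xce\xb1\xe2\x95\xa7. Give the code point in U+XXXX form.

Offset 0: leading byte 0xF0 = 11110000 → 4-byte char #1 = F0 9F 98 94.
Offset 4: leading byte 0xF0 = 11110000 → 4-byte char #2 = F0 90 90 80.
Offset 8: leading byte 0xF3 = 11110011 → 4-byte char #3 = F3 AC 89 87.
Offset 12: leading byte 0xC2 = 11000010 → 2-byte char #4 = C2 B5.
Offset 14: leading byte 0xF0 = 11110000 → 4-byte char #5 = F0 A9 9C A7.
Offset 18: leading byte 0xE3 = 11100011 → 3-byte char #6 = E3 95 95.
Offset 21: leading byte 0xCE = 11001110 → 2-byte char #7 = CE B1.
Offset 23: leading byte 0xE2 = 11100010 → 3-byte char #8 = E2 95 A7.
Leading byte 0xE2 = 11100010 matches 1110xxxx → 3-byte sequence.
Byte 1: 0xE2 = 11100010, payload 0010 (4 bits).
Byte 2: 0x95 = 10010101 (10xxxxxx ✓), payload 010101.
Byte 3: 0xA7 = 10100111 (10xxxxxx ✓), payload 100111.
Concatenate: 0010010101100111 = 0x2567 (16 bits → U+2567).

U+2567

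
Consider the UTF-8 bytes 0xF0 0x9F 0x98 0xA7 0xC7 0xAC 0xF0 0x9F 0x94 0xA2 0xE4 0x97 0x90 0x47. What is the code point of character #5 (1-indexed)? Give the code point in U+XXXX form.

U+0047

Offset 0: leading byte 0xF0 = 11110000 → 4-byte char #1 = F0 9F 98 A7.
Offset 4: leading byte 0xC7 = 11000111 → 2-byte char #2 = C7 AC.
Offset 6: leading byte 0xF0 = 11110000 → 4-byte char #3 = F0 9F 94 A2.
Offset 10: leading byte 0xE4 = 11100100 → 3-byte char #4 = E4 97 90.
Offset 13: leading byte 0x47 = 01000111 → 1-byte char #5 = 47.
Leading byte 0x47 = 01000111 matches 0xxxxxxx → 1-byte sequence.
Byte 1: 0x47 = 01000111, payload 1000111 (7 bits).
Concatenate: 1000111 = 0x47 (7 bits → U+0047).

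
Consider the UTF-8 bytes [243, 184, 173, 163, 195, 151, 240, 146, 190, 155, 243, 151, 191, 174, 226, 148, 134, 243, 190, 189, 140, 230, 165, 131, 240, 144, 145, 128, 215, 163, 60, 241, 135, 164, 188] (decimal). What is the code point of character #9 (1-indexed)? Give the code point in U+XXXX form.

Offset 0: leading byte 0xF3 = 11110011 → 4-byte char #1 = F3 B8 AD A3.
Offset 4: leading byte 0xC3 = 11000011 → 2-byte char #2 = C3 97.
Offset 6: leading byte 0xF0 = 11110000 → 4-byte char #3 = F0 92 BE 9B.
Offset 10: leading byte 0xF3 = 11110011 → 4-byte char #4 = F3 97 BF AE.
Offset 14: leading byte 0xE2 = 11100010 → 3-byte char #5 = E2 94 86.
Offset 17: leading byte 0xF3 = 11110011 → 4-byte char #6 = F3 BE BD 8C.
Offset 21: leading byte 0xE6 = 11100110 → 3-byte char #7 = E6 A5 83.
Offset 24: leading byte 0xF0 = 11110000 → 4-byte char #8 = F0 90 91 80.
Offset 28: leading byte 0xD7 = 11010111 → 2-byte char #9 = D7 A3.
Leading byte 0xD7 = 11010111 matches 110xxxxx → 2-byte sequence.
Byte 1: 0xD7 = 11010111, payload 10111 (5 bits).
Byte 2: 0xA3 = 10100011 (10xxxxxx ✓), payload 100011.
Concatenate: 10111100011 = 0x5E3 (11 bits → U+05E3).

U+05E3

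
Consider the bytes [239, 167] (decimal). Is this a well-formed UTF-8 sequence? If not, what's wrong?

invalid (sequence truncated)

Leading byte 0xEF = 11101111 → 3-byte form, but only 2 bytes are present.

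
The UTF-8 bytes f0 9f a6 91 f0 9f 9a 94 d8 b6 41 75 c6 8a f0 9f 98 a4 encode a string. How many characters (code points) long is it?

7

Byte at offset 0: 0xF0 = 11110000 → 4-byte char (#1). Advance 4.
Byte at offset 4: 0xF0 = 11110000 → 4-byte char (#2). Advance 4.
Byte at offset 8: 0xD8 = 11011000 → 2-byte char (#3). Advance 2.
Byte at offset 10: 0x41 = 01000001 → 1-byte char (#4). Advance 1.
Byte at offset 11: 0x75 = 01110101 → 1-byte char (#5). Advance 1.
Byte at offset 12: 0xC6 = 11000110 → 2-byte char (#6). Advance 2.
Byte at offset 14: 0xF0 = 11110000 → 4-byte char (#7). Advance 4.
Reached end at offset 18 after 7 code points.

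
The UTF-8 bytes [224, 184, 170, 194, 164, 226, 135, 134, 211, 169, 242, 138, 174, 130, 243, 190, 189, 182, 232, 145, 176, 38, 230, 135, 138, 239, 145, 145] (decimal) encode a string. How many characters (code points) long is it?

10

Byte at offset 0: 0xE0 = 11100000 → 3-byte char (#1). Advance 3.
Byte at offset 3: 0xC2 = 11000010 → 2-byte char (#2). Advance 2.
Byte at offset 5: 0xE2 = 11100010 → 3-byte char (#3). Advance 3.
Byte at offset 8: 0xD3 = 11010011 → 2-byte char (#4). Advance 2.
Byte at offset 10: 0xF2 = 11110010 → 4-byte char (#5). Advance 4.
Byte at offset 14: 0xF3 = 11110011 → 4-byte char (#6). Advance 4.
Byte at offset 18: 0xE8 = 11101000 → 3-byte char (#7). Advance 3.
Byte at offset 21: 0x26 = 00100110 → 1-byte char (#8). Advance 1.
Byte at offset 22: 0xE6 = 11100110 → 3-byte char (#9). Advance 3.
Byte at offset 25: 0xEF = 11101111 → 3-byte char (#10). Advance 3.
Reached end at offset 28 after 10 code points.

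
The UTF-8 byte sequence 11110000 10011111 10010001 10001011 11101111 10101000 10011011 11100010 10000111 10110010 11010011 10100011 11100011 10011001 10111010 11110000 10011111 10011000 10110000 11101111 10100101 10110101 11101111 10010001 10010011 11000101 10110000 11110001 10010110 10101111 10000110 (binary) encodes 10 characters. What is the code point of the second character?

Offset 0: leading byte 0xF0 = 11110000 → 4-byte char #1 = F0 9F 91 8B.
Offset 4: leading byte 0xEF = 11101111 → 3-byte char #2 = EF A8 9B.
Leading byte 0xEF = 11101111 matches 1110xxxx → 3-byte sequence.
Byte 1: 0xEF = 11101111, payload 1111 (4 bits).
Byte 2: 0xA8 = 10101000 (10xxxxxx ✓), payload 101000.
Byte 3: 0x9B = 10011011 (10xxxxxx ✓), payload 011011.
Concatenate: 1111101000011011 = 0xFA1B (16 bits → U+FA1B).

U+FA1B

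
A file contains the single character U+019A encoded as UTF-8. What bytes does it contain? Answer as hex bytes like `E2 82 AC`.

C6 9A

U+019A = 0x19A = 410 decimal. In range U+0080–U+07FF → 2-byte form: 110xxxxx 10xxxxxx.
Binary (11 bits): 00110011010.
Split 5+6: 00110 | 011010.
Byte 1: 11000110 = 0xC6.
Byte 2: 10011010 = 0x9A.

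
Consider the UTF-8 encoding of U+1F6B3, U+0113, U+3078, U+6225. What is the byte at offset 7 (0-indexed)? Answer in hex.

0x81

U+1F6B3 → 4-byte form F0 9F 9A B3 at offsets 0–3.
U+0113 → 2-byte form C4 93 at offsets 4–5.
U+3078 → 3-byte form E3 81 B8 at offsets 6–8.
Offset 7 falls in char 3's range; it's byte 2 of E3 81 B8 = 0x81.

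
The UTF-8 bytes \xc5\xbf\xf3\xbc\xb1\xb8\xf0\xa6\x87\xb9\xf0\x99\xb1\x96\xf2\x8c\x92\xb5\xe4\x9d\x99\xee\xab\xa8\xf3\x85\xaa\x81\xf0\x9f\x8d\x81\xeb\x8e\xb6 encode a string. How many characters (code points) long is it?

10

Byte at offset 0: 0xC5 = 11000101 → 2-byte char (#1). Advance 2.
Byte at offset 2: 0xF3 = 11110011 → 4-byte char (#2). Advance 4.
Byte at offset 6: 0xF0 = 11110000 → 4-byte char (#3). Advance 4.
Byte at offset 10: 0xF0 = 11110000 → 4-byte char (#4). Advance 4.
Byte at offset 14: 0xF2 = 11110010 → 4-byte char (#5). Advance 4.
Byte at offset 18: 0xE4 = 11100100 → 3-byte char (#6). Advance 3.
Byte at offset 21: 0xEE = 11101110 → 3-byte char (#7). Advance 3.
Byte at offset 24: 0xF3 = 11110011 → 4-byte char (#8). Advance 4.
Byte at offset 28: 0xF0 = 11110000 → 4-byte char (#9). Advance 4.
Byte at offset 32: 0xEB = 11101011 → 3-byte char (#10). Advance 3.
Reached end at offset 35 after 10 code points.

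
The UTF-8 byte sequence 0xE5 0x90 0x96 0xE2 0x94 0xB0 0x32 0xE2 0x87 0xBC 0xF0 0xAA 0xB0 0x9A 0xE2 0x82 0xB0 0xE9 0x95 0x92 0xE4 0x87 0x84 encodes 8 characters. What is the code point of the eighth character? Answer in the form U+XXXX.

Offset 0: leading byte 0xE5 = 11100101 → 3-byte char #1 = E5 90 96.
Offset 3: leading byte 0xE2 = 11100010 → 3-byte char #2 = E2 94 B0.
Offset 6: leading byte 0x32 = 00110010 → 1-byte char #3 = 32.
Offset 7: leading byte 0xE2 = 11100010 → 3-byte char #4 = E2 87 BC.
Offset 10: leading byte 0xF0 = 11110000 → 4-byte char #5 = F0 AA B0 9A.
Offset 14: leading byte 0xE2 = 11100010 → 3-byte char #6 = E2 82 B0.
Offset 17: leading byte 0xE9 = 11101001 → 3-byte char #7 = E9 95 92.
Offset 20: leading byte 0xE4 = 11100100 → 3-byte char #8 = E4 87 84.
Leading byte 0xE4 = 11100100 matches 1110xxxx → 3-byte sequence.
Byte 1: 0xE4 = 11100100, payload 0100 (4 bits).
Byte 2: 0x87 = 10000111 (10xxxxxx ✓), payload 000111.
Byte 3: 0x84 = 10000100 (10xxxxxx ✓), payload 000100.
Concatenate: 0100000111000100 = 0x41C4 (16 bits → U+41C4).

U+41C4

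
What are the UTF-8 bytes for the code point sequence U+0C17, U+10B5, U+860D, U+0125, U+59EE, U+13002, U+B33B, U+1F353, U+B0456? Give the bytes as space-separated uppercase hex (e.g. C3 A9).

U+0C17: 3-byte form → E0 B0 97.
U+10B5: 3-byte form → E1 82 B5.
U+860D: 3-byte form → E8 98 8D.
U+0125: 2-byte form → C4 A5.
U+59EE: 3-byte form → E5 A7 AE.
U+13002: 4-byte form → F0 93 80 82.
U+B33B: 3-byte form → EB 8C BB.
U+1F353: 4-byte form → F0 9F 8D 93.
U+B0456: 4-byte form → F2 B0 91 96.
Concatenated (29 bytes): E0 B0 97 E1 82 B5 E8 98 8D C4 A5 E5 A7 AE F0 93 80 82 EB 8C BB F0 9F 8D 93 F2 B0 91 96.

E0 B0 97 E1 82 B5 E8 98 8D C4 A5 E5 A7 AE F0 93 80 82 EB 8C BB F0 9F 8D 93 F2 B0 91 96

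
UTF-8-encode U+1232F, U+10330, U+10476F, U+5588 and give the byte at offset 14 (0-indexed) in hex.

0x88

U+1232F → 4-byte form F0 92 8C AF at offsets 0–3.
U+10330 → 4-byte form F0 90 8C B0 at offsets 4–7.
U+10476F → 4-byte form F4 84 9D AF at offsets 8–11.
U+5588 → 3-byte form E5 96 88 at offsets 12–14.
Offset 14 falls in char 4's range; it's byte 3 of E5 96 88 = 0x88.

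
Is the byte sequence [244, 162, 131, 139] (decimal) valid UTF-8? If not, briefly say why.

invalid (encodes a value above U+10FFFF)

Leading byte 0xF4 = 11110100 → 4-byte form.
Payload = 0x1220CB, which exceeds U+10FFFF, the maximum Unicode code point. (Leading bytes F5–FF, or F4 followed by ≥ 0x90, are invalid.)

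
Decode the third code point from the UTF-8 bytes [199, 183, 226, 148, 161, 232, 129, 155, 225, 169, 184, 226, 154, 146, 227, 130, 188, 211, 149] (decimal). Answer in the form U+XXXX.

Offset 0: leading byte 0xC7 = 11000111 → 2-byte char #1 = C7 B7.
Offset 2: leading byte 0xE2 = 11100010 → 3-byte char #2 = E2 94 A1.
Offset 5: leading byte 0xE8 = 11101000 → 3-byte char #3 = E8 81 9B.
Leading byte 0xE8 = 11101000 matches 1110xxxx → 3-byte sequence.
Byte 1: 0xE8 = 11101000, payload 1000 (4 bits).
Byte 2: 0x81 = 10000001 (10xxxxxx ✓), payload 000001.
Byte 3: 0x9B = 10011011 (10xxxxxx ✓), payload 011011.
Concatenate: 1000000001011011 = 0x805B (16 bits → U+805B).

U+805B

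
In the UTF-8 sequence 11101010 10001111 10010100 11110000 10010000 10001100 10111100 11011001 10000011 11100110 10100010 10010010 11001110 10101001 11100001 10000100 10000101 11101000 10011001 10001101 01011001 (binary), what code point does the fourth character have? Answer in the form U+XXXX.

U+6892

Offset 0: leading byte 0xEA = 11101010 → 3-byte char #1 = EA 8F 94.
Offset 3: leading byte 0xF0 = 11110000 → 4-byte char #2 = F0 90 8C BC.
Offset 7: leading byte 0xD9 = 11011001 → 2-byte char #3 = D9 83.
Offset 9: leading byte 0xE6 = 11100110 → 3-byte char #4 = E6 A2 92.
Leading byte 0xE6 = 11100110 matches 1110xxxx → 3-byte sequence.
Byte 1: 0xE6 = 11100110, payload 0110 (4 bits).
Byte 2: 0xA2 = 10100010 (10xxxxxx ✓), payload 100010.
Byte 3: 0x92 = 10010010 (10xxxxxx ✓), payload 010010.
Concatenate: 0110100010010010 = 0x6892 (16 bits → U+6892).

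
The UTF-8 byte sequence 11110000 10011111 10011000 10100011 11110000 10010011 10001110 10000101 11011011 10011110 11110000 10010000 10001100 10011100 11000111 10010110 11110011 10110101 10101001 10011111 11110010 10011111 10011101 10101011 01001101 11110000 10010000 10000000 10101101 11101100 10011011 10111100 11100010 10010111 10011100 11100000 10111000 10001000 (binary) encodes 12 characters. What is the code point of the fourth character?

Offset 0: leading byte 0xF0 = 11110000 → 4-byte char #1 = F0 9F 98 A3.
Offset 4: leading byte 0xF0 = 11110000 → 4-byte char #2 = F0 93 8E 85.
Offset 8: leading byte 0xDB = 11011011 → 2-byte char #3 = DB 9E.
Offset 10: leading byte 0xF0 = 11110000 → 4-byte char #4 = F0 90 8C 9C.
Leading byte 0xF0 = 11110000 matches 11110xxx → 4-byte sequence.
Byte 1: 0xF0 = 11110000, payload 000 (3 bits).
Byte 2: 0x90 = 10010000 (10xxxxxx ✓), payload 010000.
Byte 3: 0x8C = 10001100 (10xxxxxx ✓), payload 001100.
Byte 4: 0x9C = 10011100 (10xxxxxx ✓), payload 011100.
Concatenate: 000010000001100011100 = 0x1031C (21 bits → U+1031C).

U+1031C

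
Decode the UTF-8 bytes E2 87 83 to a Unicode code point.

U+21C3

Leading byte 0xE2 = 11100010 matches 1110xxxx → 3-byte sequence.
Byte 1: 0xE2 = 11100010, payload 0010 (4 bits).
Byte 2: 0x87 = 10000111 (10xxxxxx ✓), payload 000111.
Byte 3: 0x83 = 10000011 (10xxxxxx ✓), payload 000011.
Concatenate: 0010000111000011 = 0x21C3 (16 bits → U+21C3).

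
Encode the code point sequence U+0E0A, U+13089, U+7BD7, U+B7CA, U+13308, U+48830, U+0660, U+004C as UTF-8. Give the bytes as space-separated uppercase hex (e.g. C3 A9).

U+0E0A: 3-byte form → E0 B8 8A.
U+13089: 4-byte form → F0 93 82 89.
U+7BD7: 3-byte form → E7 AF 97.
U+B7CA: 3-byte form → EB 9F 8A.
U+13308: 4-byte form → F0 93 8C 88.
U+48830: 4-byte form → F1 88 A0 B0.
U+0660: 2-byte form → D9 A0.
U+004C: 1-byte form → 4C.
Concatenated (24 bytes): E0 B8 8A F0 93 82 89 E7 AF 97 EB 9F 8A F0 93 8C 88 F1 88 A0 B0 D9 A0 4C.

E0 B8 8A F0 93 82 89 E7 AF 97 EB 9F 8A F0 93 8C 88 F1 88 A0 B0 D9 A0 4C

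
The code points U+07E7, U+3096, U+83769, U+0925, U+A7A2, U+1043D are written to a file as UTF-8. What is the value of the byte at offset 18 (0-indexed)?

0xBD

U+07E7 → 2-byte form DF A7 at offsets 0–1.
U+3096 → 3-byte form E3 82 96 at offsets 2–4.
U+83769 → 4-byte form F2 83 9D A9 at offsets 5–8.
U+0925 → 3-byte form E0 A4 A5 at offsets 9–11.
U+A7A2 → 3-byte form EA 9E A2 at offsets 12–14.
U+1043D → 4-byte form F0 90 90 BD at offsets 15–18.
Offset 18 falls in char 6's range; it's byte 4 of F0 90 90 BD = 0xBD.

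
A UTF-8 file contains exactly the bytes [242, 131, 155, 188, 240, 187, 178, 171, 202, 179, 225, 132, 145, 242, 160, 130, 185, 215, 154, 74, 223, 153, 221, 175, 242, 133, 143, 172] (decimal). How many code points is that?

Byte at offset 0: 0xF2 = 11110010 → 4-byte char (#1). Advance 4.
Byte at offset 4: 0xF0 = 11110000 → 4-byte char (#2). Advance 4.
Byte at offset 8: 0xCA = 11001010 → 2-byte char (#3). Advance 2.
Byte at offset 10: 0xE1 = 11100001 → 3-byte char (#4). Advance 3.
Byte at offset 13: 0xF2 = 11110010 → 4-byte char (#5). Advance 4.
Byte at offset 17: 0xD7 = 11010111 → 2-byte char (#6). Advance 2.
Byte at offset 19: 0x4A = 01001010 → 1-byte char (#7). Advance 1.
Byte at offset 20: 0xDF = 11011111 → 2-byte char (#8). Advance 2.
Byte at offset 22: 0xDD = 11011101 → 2-byte char (#9). Advance 2.
Byte at offset 24: 0xF2 = 11110010 → 4-byte char (#10). Advance 4.
Reached end at offset 28 after 10 code points.

10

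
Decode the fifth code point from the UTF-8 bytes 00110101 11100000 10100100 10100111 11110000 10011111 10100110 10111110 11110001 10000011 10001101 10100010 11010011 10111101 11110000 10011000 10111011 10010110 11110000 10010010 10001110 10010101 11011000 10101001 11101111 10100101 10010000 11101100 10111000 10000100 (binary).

Offset 0: leading byte 0x35 = 00110101 → 1-byte char #1 = 35.
Offset 1: leading byte 0xE0 = 11100000 → 3-byte char #2 = E0 A4 A7.
Offset 4: leading byte 0xF0 = 11110000 → 4-byte char #3 = F0 9F A6 BE.
Offset 8: leading byte 0xF1 = 11110001 → 4-byte char #4 = F1 83 8D A2.
Offset 12: leading byte 0xD3 = 11010011 → 2-byte char #5 = D3 BD.
Leading byte 0xD3 = 11010011 matches 110xxxxx → 2-byte sequence.
Byte 1: 0xD3 = 11010011, payload 10011 (5 bits).
Byte 2: 0xBD = 10111101 (10xxxxxx ✓), payload 111101.
Concatenate: 10011111101 = 0x4FD (11 bits → U+04FD).

U+04FD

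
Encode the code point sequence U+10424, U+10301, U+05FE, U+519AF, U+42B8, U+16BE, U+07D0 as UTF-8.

F0 90 90 A4 F0 90 8C 81 D7 BE F1 91 A6 AF E4 8A B8 E1 9A BE DF 90

U+10424: 4-byte form → F0 90 90 A4.
U+10301: 4-byte form → F0 90 8C 81.
U+05FE: 2-byte form → D7 BE.
U+519AF: 4-byte form → F1 91 A6 AF.
U+42B8: 3-byte form → E4 8A B8.
U+16BE: 3-byte form → E1 9A BE.
U+07D0: 2-byte form → DF 90.
Concatenated (22 bytes): F0 90 90 A4 F0 90 8C 81 D7 BE F1 91 A6 AF E4 8A B8 E1 9A BE DF 90.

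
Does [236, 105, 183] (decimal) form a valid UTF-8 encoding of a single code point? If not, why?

Leading byte 0xEC = 11101100 → 3-byte form.
Byte 2 is 0x69 = 01101001, which is not 10xxxxxx — expected a continuation byte.

invalid (non-continuation byte where continuation expected)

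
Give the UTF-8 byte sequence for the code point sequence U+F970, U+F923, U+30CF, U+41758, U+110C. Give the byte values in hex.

EF A5 B0 EF A4 A3 E3 83 8F F1 81 9D 98 E1 84 8C

U+F970: 3-byte form → EF A5 B0.
U+F923: 3-byte form → EF A4 A3.
U+30CF: 3-byte form → E3 83 8F.
U+41758: 4-byte form → F1 81 9D 98.
U+110C: 3-byte form → E1 84 8C.
Concatenated (16 bytes): EF A5 B0 EF A4 A3 E3 83 8F F1 81 9D 98 E1 84 8C.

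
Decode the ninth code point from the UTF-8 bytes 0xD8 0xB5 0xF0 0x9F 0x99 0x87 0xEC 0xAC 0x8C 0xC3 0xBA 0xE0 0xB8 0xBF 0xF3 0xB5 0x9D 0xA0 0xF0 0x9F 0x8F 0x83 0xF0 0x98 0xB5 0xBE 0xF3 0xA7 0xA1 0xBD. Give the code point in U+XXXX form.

U+E787D

Offset 0: leading byte 0xD8 = 11011000 → 2-byte char #1 = D8 B5.
Offset 2: leading byte 0xF0 = 11110000 → 4-byte char #2 = F0 9F 99 87.
Offset 6: leading byte 0xEC = 11101100 → 3-byte char #3 = EC AC 8C.
Offset 9: leading byte 0xC3 = 11000011 → 2-byte char #4 = C3 BA.
Offset 11: leading byte 0xE0 = 11100000 → 3-byte char #5 = E0 B8 BF.
Offset 14: leading byte 0xF3 = 11110011 → 4-byte char #6 = F3 B5 9D A0.
Offset 18: leading byte 0xF0 = 11110000 → 4-byte char #7 = F0 9F 8F 83.
Offset 22: leading byte 0xF0 = 11110000 → 4-byte char #8 = F0 98 B5 BE.
Offset 26: leading byte 0xF3 = 11110011 → 4-byte char #9 = F3 A7 A1 BD.
Leading byte 0xF3 = 11110011 matches 11110xxx → 4-byte sequence.
Byte 1: 0xF3 = 11110011, payload 011 (3 bits).
Byte 2: 0xA7 = 10100111 (10xxxxxx ✓), payload 100111.
Byte 3: 0xA1 = 10100001 (10xxxxxx ✓), payload 100001.
Byte 4: 0xBD = 10111101 (10xxxxxx ✓), payload 111101.
Concatenate: 011100111100001111101 = 0xE787D (21 bits → U+E787D).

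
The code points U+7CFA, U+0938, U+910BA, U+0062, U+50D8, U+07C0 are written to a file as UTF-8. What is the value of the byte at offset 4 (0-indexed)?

0xA4

U+7CFA → 3-byte form E7 B3 BA at offsets 0–2.
U+0938 → 3-byte form E0 A4 B8 at offsets 3–5.
Offset 4 falls in char 2's range; it's byte 2 of E0 A4 B8 = 0xA4.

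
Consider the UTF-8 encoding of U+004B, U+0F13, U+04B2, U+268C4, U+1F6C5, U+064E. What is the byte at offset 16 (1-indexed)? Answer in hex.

1-indexed offset 16 is 0-indexed offset 15.
U+004B → 1-byte form 4B at offsets 0–0.
U+0F13 → 3-byte form E0 BC 93 at offsets 1–3.
U+04B2 → 2-byte form D2 B2 at offsets 4–5.
U+268C4 → 4-byte form F0 A6 A3 84 at offsets 6–9.
U+1F6C5 → 4-byte form F0 9F 9B 85 at offsets 10–13.
U+064E → 2-byte form D9 8E at offsets 14–15.
Offset 15 falls in char 6's range; it's byte 2 of D9 8E = 0x8E.

0x8E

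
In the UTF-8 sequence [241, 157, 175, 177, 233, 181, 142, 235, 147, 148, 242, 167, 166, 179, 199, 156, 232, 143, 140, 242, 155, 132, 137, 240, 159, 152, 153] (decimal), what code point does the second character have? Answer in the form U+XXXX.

U+9D4E

Offset 0: leading byte 0xF1 = 11110001 → 4-byte char #1 = F1 9D AF B1.
Offset 4: leading byte 0xE9 = 11101001 → 3-byte char #2 = E9 B5 8E.
Leading byte 0xE9 = 11101001 matches 1110xxxx → 3-byte sequence.
Byte 1: 0xE9 = 11101001, payload 1001 (4 bits).
Byte 2: 0xB5 = 10110101 (10xxxxxx ✓), payload 110101.
Byte 3: 0x8E = 10001110 (10xxxxxx ✓), payload 001110.
Concatenate: 1001110101001110 = 0x9D4E (16 bits → U+9D4E).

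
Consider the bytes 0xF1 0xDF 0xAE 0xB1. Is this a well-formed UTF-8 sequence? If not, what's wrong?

invalid (non-continuation byte where continuation expected)

Leading byte 0xF1 = 11110001 → 4-byte form.
Byte 2 is 0xDF = 11011111, which is not 10xxxxxx — expected a continuation byte.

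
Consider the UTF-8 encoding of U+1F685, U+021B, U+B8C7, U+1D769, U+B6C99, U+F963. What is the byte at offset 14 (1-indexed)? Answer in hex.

0xF2

1-indexed offset 14 is 0-indexed offset 13.
U+1F685 → 4-byte form F0 9F 9A 85 at offsets 0–3.
U+021B → 2-byte form C8 9B at offsets 4–5.
U+B8C7 → 3-byte form EB A3 87 at offsets 6–8.
U+1D769 → 4-byte form F0 9D 9D A9 at offsets 9–12.
U+B6C99 → 4-byte form F2 B6 B2 99 at offsets 13–16.
Offset 13 falls in char 5's range; it's byte 1 of F2 B6 B2 99 = 0xF2.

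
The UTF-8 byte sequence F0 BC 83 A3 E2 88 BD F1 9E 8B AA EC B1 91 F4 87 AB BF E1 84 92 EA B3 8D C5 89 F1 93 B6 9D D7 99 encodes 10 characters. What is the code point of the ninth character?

Offset 0: leading byte 0xF0 = 11110000 → 4-byte char #1 = F0 BC 83 A3.
Offset 4: leading byte 0xE2 = 11100010 → 3-byte char #2 = E2 88 BD.
Offset 7: leading byte 0xF1 = 11110001 → 4-byte char #3 = F1 9E 8B AA.
Offset 11: leading byte 0xEC = 11101100 → 3-byte char #4 = EC B1 91.
Offset 14: leading byte 0xF4 = 11110100 → 4-byte char #5 = F4 87 AB BF.
Offset 18: leading byte 0xE1 = 11100001 → 3-byte char #6 = E1 84 92.
Offset 21: leading byte 0xEA = 11101010 → 3-byte char #7 = EA B3 8D.
Offset 24: leading byte 0xC5 = 11000101 → 2-byte char #8 = C5 89.
Offset 26: leading byte 0xF1 = 11110001 → 4-byte char #9 = F1 93 B6 9D.
Leading byte 0xF1 = 11110001 matches 11110xxx → 4-byte sequence.
Byte 1: 0xF1 = 11110001, payload 001 (3 bits).
Byte 2: 0x93 = 10010011 (10xxxxxx ✓), payload 010011.
Byte 3: 0xB6 = 10110110 (10xxxxxx ✓), payload 110110.
Byte 4: 0x9D = 10011101 (10xxxxxx ✓), payload 011101.
Concatenate: 001010011110110011101 = 0x53D9D (21 bits → U+53D9D).

U+53D9D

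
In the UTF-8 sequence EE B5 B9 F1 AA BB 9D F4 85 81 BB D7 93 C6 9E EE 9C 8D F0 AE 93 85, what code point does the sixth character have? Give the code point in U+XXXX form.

U+E70D

Offset 0: leading byte 0xEE = 11101110 → 3-byte char #1 = EE B5 B9.
Offset 3: leading byte 0xF1 = 11110001 → 4-byte char #2 = F1 AA BB 9D.
Offset 7: leading byte 0xF4 = 11110100 → 4-byte char #3 = F4 85 81 BB.
Offset 11: leading byte 0xD7 = 11010111 → 2-byte char #4 = D7 93.
Offset 13: leading byte 0xC6 = 11000110 → 2-byte char #5 = C6 9E.
Offset 15: leading byte 0xEE = 11101110 → 3-byte char #6 = EE 9C 8D.
Leading byte 0xEE = 11101110 matches 1110xxxx → 3-byte sequence.
Byte 1: 0xEE = 11101110, payload 1110 (4 bits).
Byte 2: 0x9C = 10011100 (10xxxxxx ✓), payload 011100.
Byte 3: 0x8D = 10001101 (10xxxxxx ✓), payload 001101.
Concatenate: 1110011100001101 = 0xE70D (16 bits → U+E70D).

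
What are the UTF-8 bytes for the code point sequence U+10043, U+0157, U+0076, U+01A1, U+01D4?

U+10043: 4-byte form → F0 90 81 83.
U+0157: 2-byte form → C5 97.
U+0076: 1-byte form → 76.
U+01A1: 2-byte form → C6 A1.
U+01D4: 2-byte form → C7 94.
Concatenated (11 bytes): F0 90 81 83 C5 97 76 C6 A1 C7 94.

F0 90 81 83 C5 97 76 C6 A1 C7 94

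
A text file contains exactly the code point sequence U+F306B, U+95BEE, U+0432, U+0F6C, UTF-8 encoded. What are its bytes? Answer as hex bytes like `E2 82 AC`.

F3 B3 81 AB F2 95 AF AE D0 B2 E0 BD AC

U+F306B: 4-byte form → F3 B3 81 AB.
U+95BEE: 4-byte form → F2 95 AF AE.
U+0432: 2-byte form → D0 B2.
U+0F6C: 3-byte form → E0 BD AC.
Concatenated (13 bytes): F3 B3 81 AB F2 95 AF AE D0 B2 E0 BD AC.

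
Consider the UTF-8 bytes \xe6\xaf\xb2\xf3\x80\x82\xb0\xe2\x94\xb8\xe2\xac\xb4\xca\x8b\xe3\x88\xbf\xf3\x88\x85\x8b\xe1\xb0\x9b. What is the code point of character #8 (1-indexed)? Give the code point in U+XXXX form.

U+1C1B

Offset 0: leading byte 0xE6 = 11100110 → 3-byte char #1 = E6 AF B2.
Offset 3: leading byte 0xF3 = 11110011 → 4-byte char #2 = F3 80 82 B0.
Offset 7: leading byte 0xE2 = 11100010 → 3-byte char #3 = E2 94 B8.
Offset 10: leading byte 0xE2 = 11100010 → 3-byte char #4 = E2 AC B4.
Offset 13: leading byte 0xCA = 11001010 → 2-byte char #5 = CA 8B.
Offset 15: leading byte 0xE3 = 11100011 → 3-byte char #6 = E3 88 BF.
Offset 18: leading byte 0xF3 = 11110011 → 4-byte char #7 = F3 88 85 8B.
Offset 22: leading byte 0xE1 = 11100001 → 3-byte char #8 = E1 B0 9B.
Leading byte 0xE1 = 11100001 matches 1110xxxx → 3-byte sequence.
Byte 1: 0xE1 = 11100001, payload 0001 (4 bits).
Byte 2: 0xB0 = 10110000 (10xxxxxx ✓), payload 110000.
Byte 3: 0x9B = 10011011 (10xxxxxx ✓), payload 011011.
Concatenate: 0001110000011011 = 0x1C1B (16 bits → U+1C1B).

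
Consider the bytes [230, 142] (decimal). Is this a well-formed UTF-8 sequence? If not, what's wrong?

invalid (sequence truncated)

Leading byte 0xE6 = 11100110 → 3-byte form, but only 2 bytes are present.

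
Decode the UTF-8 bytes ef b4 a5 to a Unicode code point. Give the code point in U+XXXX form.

U+FD25

Leading byte 0xEF = 11101111 matches 1110xxxx → 3-byte sequence.
Byte 1: 0xEF = 11101111, payload 1111 (4 bits).
Byte 2: 0xB4 = 10110100 (10xxxxxx ✓), payload 110100.
Byte 3: 0xA5 = 10100101 (10xxxxxx ✓), payload 100101.
Concatenate: 1111110100100101 = 0xFD25 (16 bits → U+FD25).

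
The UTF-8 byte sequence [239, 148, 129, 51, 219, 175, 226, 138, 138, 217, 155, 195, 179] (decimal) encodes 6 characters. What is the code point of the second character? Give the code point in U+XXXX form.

Offset 0: leading byte 0xEF = 11101111 → 3-byte char #1 = EF 94 81.
Offset 3: leading byte 0x33 = 00110011 → 1-byte char #2 = 33.
Leading byte 0x33 = 00110011 matches 0xxxxxxx → 1-byte sequence.
Byte 1: 0x33 = 00110011, payload 0110011 (7 bits).
Concatenate: 0110011 = 0x33 (7 bits → U+0033).

U+0033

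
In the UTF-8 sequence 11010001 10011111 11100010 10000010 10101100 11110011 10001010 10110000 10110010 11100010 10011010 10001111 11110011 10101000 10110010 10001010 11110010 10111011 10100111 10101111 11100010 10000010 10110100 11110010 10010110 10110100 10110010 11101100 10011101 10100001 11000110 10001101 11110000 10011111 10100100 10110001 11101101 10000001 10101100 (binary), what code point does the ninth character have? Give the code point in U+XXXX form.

Offset 0: leading byte 0xD1 = 11010001 → 2-byte char #1 = D1 9F.
Offset 2: leading byte 0xE2 = 11100010 → 3-byte char #2 = E2 82 AC.
Offset 5: leading byte 0xF3 = 11110011 → 4-byte char #3 = F3 8A B0 B2.
Offset 9: leading byte 0xE2 = 11100010 → 3-byte char #4 = E2 9A 8F.
Offset 12: leading byte 0xF3 = 11110011 → 4-byte char #5 = F3 A8 B2 8A.
Offset 16: leading byte 0xF2 = 11110010 → 4-byte char #6 = F2 BB A7 AF.
Offset 20: leading byte 0xE2 = 11100010 → 3-byte char #7 = E2 82 B4.
Offset 23: leading byte 0xF2 = 11110010 → 4-byte char #8 = F2 96 B4 B2.
Offset 27: leading byte 0xEC = 11101100 → 3-byte char #9 = EC 9D A1.
Leading byte 0xEC = 11101100 matches 1110xxxx → 3-byte sequence.
Byte 1: 0xEC = 11101100, payload 1100 (4 bits).
Byte 2: 0x9D = 10011101 (10xxxxxx ✓), payload 011101.
Byte 3: 0xA1 = 10100001 (10xxxxxx ✓), payload 100001.
Concatenate: 1100011101100001 = 0xC761 (16 bits → U+C761).

U+C761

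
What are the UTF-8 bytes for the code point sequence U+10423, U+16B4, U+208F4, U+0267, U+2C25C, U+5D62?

U+10423: 4-byte form → F0 90 90 A3.
U+16B4: 3-byte form → E1 9A B4.
U+208F4: 4-byte form → F0 A0 A3 B4.
U+0267: 2-byte form → C9 A7.
U+2C25C: 4-byte form → F0 AC 89 9C.
U+5D62: 3-byte form → E5 B5 A2.
Concatenated (20 bytes): F0 90 90 A3 E1 9A B4 F0 A0 A3 B4 C9 A7 F0 AC 89 9C E5 B5 A2.

F0 90 90 A3 E1 9A B4 F0 A0 A3 B4 C9 A7 F0 AC 89 9C E5 B5 A2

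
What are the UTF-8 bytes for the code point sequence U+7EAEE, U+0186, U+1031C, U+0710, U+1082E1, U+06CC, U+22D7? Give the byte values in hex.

U+7EAEE: 4-byte form → F1 BE AB AE.
U+0186: 2-byte form → C6 86.
U+1031C: 4-byte form → F0 90 8C 9C.
U+0710: 2-byte form → DC 90.
U+1082E1: 4-byte form → F4 88 8B A1.
U+06CC: 2-byte form → DB 8C.
U+22D7: 3-byte form → E2 8B 97.
Concatenated (21 bytes): F1 BE AB AE C6 86 F0 90 8C 9C DC 90 F4 88 8B A1 DB 8C E2 8B 97.

F1 BE AB AE C6 86 F0 90 8C 9C DC 90 F4 88 8B A1 DB 8C E2 8B 97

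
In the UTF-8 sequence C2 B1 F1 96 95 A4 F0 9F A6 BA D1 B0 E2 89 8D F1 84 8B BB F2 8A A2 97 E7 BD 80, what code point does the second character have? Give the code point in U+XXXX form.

Offset 0: leading byte 0xC2 = 11000010 → 2-byte char #1 = C2 B1.
Offset 2: leading byte 0xF1 = 11110001 → 4-byte char #2 = F1 96 95 A4.
Leading byte 0xF1 = 11110001 matches 11110xxx → 4-byte sequence.
Byte 1: 0xF1 = 11110001, payload 001 (3 bits).
Byte 2: 0x96 = 10010110 (10xxxxxx ✓), payload 010110.
Byte 3: 0x95 = 10010101 (10xxxxxx ✓), payload 010101.
Byte 4: 0xA4 = 10100100 (10xxxxxx ✓), payload 100100.
Concatenate: 001010110010101100100 = 0x56564 (21 bits → U+56564).

U+56564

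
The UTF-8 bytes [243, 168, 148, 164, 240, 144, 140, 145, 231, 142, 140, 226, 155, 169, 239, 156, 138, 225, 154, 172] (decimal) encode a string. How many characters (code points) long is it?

6

Byte at offset 0: 0xF3 = 11110011 → 4-byte char (#1). Advance 4.
Byte at offset 4: 0xF0 = 11110000 → 4-byte char (#2). Advance 4.
Byte at offset 8: 0xE7 = 11100111 → 3-byte char (#3). Advance 3.
Byte at offset 11: 0xE2 = 11100010 → 3-byte char (#4). Advance 3.
Byte at offset 14: 0xEF = 11101111 → 3-byte char (#5). Advance 3.
Byte at offset 17: 0xE1 = 11100001 → 3-byte char (#6). Advance 3.
Reached end at offset 20 after 6 code points.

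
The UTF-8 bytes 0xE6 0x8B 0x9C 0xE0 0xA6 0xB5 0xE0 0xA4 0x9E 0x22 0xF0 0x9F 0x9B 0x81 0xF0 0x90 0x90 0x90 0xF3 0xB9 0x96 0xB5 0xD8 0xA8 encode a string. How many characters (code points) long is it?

8

Byte at offset 0: 0xE6 = 11100110 → 3-byte char (#1). Advance 3.
Byte at offset 3: 0xE0 = 11100000 → 3-byte char (#2). Advance 3.
Byte at offset 6: 0xE0 = 11100000 → 3-byte char (#3). Advance 3.
Byte at offset 9: 0x22 = 00100010 → 1-byte char (#4). Advance 1.
Byte at offset 10: 0xF0 = 11110000 → 4-byte char (#5). Advance 4.
Byte at offset 14: 0xF0 = 11110000 → 4-byte char (#6). Advance 4.
Byte at offset 18: 0xF3 = 11110011 → 4-byte char (#7). Advance 4.
Byte at offset 22: 0xD8 = 11011000 → 2-byte char (#8). Advance 2.
Reached end at offset 24 after 8 code points.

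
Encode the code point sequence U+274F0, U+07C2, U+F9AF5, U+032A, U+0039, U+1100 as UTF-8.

U+274F0: 4-byte form → F0 A7 93 B0.
U+07C2: 2-byte form → DF 82.
U+F9AF5: 4-byte form → F3 B9 AB B5.
U+032A: 2-byte form → CC AA.
U+0039: 1-byte form → 39.
U+1100: 3-byte form → E1 84 80.
Concatenated (16 bytes): F0 A7 93 B0 DF 82 F3 B9 AB B5 CC AA 39 E1 84 80.

F0 A7 93 B0 DF 82 F3 B9 AB B5 CC AA 39 E1 84 80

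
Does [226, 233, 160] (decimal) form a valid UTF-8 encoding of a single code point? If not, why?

Leading byte 0xE2 = 11100010 → 3-byte form.
Byte 2 is 0xE9 = 11101001, which is not 10xxxxxx — expected a continuation byte.

invalid (non-continuation byte where continuation expected)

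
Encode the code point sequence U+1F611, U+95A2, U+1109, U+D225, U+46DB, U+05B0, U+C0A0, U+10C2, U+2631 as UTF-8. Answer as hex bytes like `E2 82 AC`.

F0 9F 98 91 E9 96 A2 E1 84 89 ED 88 A5 E4 9B 9B D6 B0 EC 82 A0 E1 83 82 E2 98 B1

U+1F611: 4-byte form → F0 9F 98 91.
U+95A2: 3-byte form → E9 96 A2.
U+1109: 3-byte form → E1 84 89.
U+D225: 3-byte form → ED 88 A5.
U+46DB: 3-byte form → E4 9B 9B.
U+05B0: 2-byte form → D6 B0.
U+C0A0: 3-byte form → EC 82 A0.
U+10C2: 3-byte form → E1 83 82.
U+2631: 3-byte form → E2 98 B1.
Concatenated (27 bytes): F0 9F 98 91 E9 96 A2 E1 84 89 ED 88 A5 E4 9B 9B D6 B0 EC 82 A0 E1 83 82 E2 98 B1.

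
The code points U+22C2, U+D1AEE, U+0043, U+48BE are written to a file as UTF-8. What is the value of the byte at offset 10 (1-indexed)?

1-indexed offset 10 is 0-indexed offset 9.
U+22C2 → 3-byte form E2 8B 82 at offsets 0–2.
U+D1AEE → 4-byte form F3 91 AB AE at offsets 3–6.
U+0043 → 1-byte form 43 at offsets 7–7.
U+48BE → 3-byte form E4 A2 BE at offsets 8–10.
Offset 9 falls in char 4's range; it's byte 2 of E4 A2 BE = 0xA2.

0xA2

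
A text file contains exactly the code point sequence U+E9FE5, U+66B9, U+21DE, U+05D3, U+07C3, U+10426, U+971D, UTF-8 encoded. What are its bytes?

F3 A9 BF A5 E6 9A B9 E2 87 9E D7 93 DF 83 F0 90 90 A6 E9 9C 9D

U+E9FE5: 4-byte form → F3 A9 BF A5.
U+66B9: 3-byte form → E6 9A B9.
U+21DE: 3-byte form → E2 87 9E.
U+05D3: 2-byte form → D7 93.
U+07C3: 2-byte form → DF 83.
U+10426: 4-byte form → F0 90 90 A6.
U+971D: 3-byte form → E9 9C 9D.
Concatenated (21 bytes): F3 A9 BF A5 E6 9A B9 E2 87 9E D7 93 DF 83 F0 90 90 A6 E9 9C 9D.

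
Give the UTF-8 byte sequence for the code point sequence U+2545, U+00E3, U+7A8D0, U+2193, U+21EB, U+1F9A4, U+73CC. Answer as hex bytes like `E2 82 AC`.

U+2545: 3-byte form → E2 95 85.
U+00E3: 2-byte form → C3 A3.
U+7A8D0: 4-byte form → F1 BA A3 90.
U+2193: 3-byte form → E2 86 93.
U+21EB: 3-byte form → E2 87 AB.
U+1F9A4: 4-byte form → F0 9F A6 A4.
U+73CC: 3-byte form → E7 8F 8C.
Concatenated (22 bytes): E2 95 85 C3 A3 F1 BA A3 90 E2 86 93 E2 87 AB F0 9F A6 A4 E7 8F 8C.

E2 95 85 C3 A3 F1 BA A3 90 E2 86 93 E2 87 AB F0 9F A6 A4 E7 8F 8C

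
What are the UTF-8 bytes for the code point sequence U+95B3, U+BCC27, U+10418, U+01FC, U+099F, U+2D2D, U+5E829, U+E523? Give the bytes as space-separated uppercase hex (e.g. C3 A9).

E9 96 B3 F2 BC B0 A7 F0 90 90 98 C7 BC E0 A6 9F E2 B4 AD F1 9E A0 A9 EE 94 A3

U+95B3: 3-byte form → E9 96 B3.
U+BCC27: 4-byte form → F2 BC B0 A7.
U+10418: 4-byte form → F0 90 90 98.
U+01FC: 2-byte form → C7 BC.
U+099F: 3-byte form → E0 A6 9F.
U+2D2D: 3-byte form → E2 B4 AD.
U+5E829: 4-byte form → F1 9E A0 A9.
U+E523: 3-byte form → EE 94 A3.
Concatenated (26 bytes): E9 96 B3 F2 BC B0 A7 F0 90 90 98 C7 BC E0 A6 9F E2 B4 AD F1 9E A0 A9 EE 94 A3.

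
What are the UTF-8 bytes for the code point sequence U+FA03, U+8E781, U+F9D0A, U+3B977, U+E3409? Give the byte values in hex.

U+FA03: 3-byte form → EF A8 83.
U+8E781: 4-byte form → F2 8E 9E 81.
U+F9D0A: 4-byte form → F3 B9 B4 8A.
U+3B977: 4-byte form → F0 BB A5 B7.
U+E3409: 4-byte form → F3 A3 90 89.
Concatenated (19 bytes): EF A8 83 F2 8E 9E 81 F3 B9 B4 8A F0 BB A5 B7 F3 A3 90 89.

EF A8 83 F2 8E 9E 81 F3 B9 B4 8A F0 BB A5 B7 F3 A3 90 89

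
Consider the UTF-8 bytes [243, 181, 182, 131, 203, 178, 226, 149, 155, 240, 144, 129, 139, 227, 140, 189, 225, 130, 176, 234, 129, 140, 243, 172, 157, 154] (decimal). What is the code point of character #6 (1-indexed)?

U+10B0

Offset 0: leading byte 0xF3 = 11110011 → 4-byte char #1 = F3 B5 B6 83.
Offset 4: leading byte 0xCB = 11001011 → 2-byte char #2 = CB B2.
Offset 6: leading byte 0xE2 = 11100010 → 3-byte char #3 = E2 95 9B.
Offset 9: leading byte 0xF0 = 11110000 → 4-byte char #4 = F0 90 81 8B.
Offset 13: leading byte 0xE3 = 11100011 → 3-byte char #5 = E3 8C BD.
Offset 16: leading byte 0xE1 = 11100001 → 3-byte char #6 = E1 82 B0.
Leading byte 0xE1 = 11100001 matches 1110xxxx → 3-byte sequence.
Byte 1: 0xE1 = 11100001, payload 0001 (4 bits).
Byte 2: 0x82 = 10000010 (10xxxxxx ✓), payload 000010.
Byte 3: 0xB0 = 10110000 (10xxxxxx ✓), payload 110000.
Concatenate: 0001000010110000 = 0x10B0 (16 bits → U+10B0).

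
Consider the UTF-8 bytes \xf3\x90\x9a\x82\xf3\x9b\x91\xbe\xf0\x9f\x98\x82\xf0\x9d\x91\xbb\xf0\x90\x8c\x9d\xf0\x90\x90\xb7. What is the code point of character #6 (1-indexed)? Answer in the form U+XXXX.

U+10437

Offset 0: leading byte 0xF3 = 11110011 → 4-byte char #1 = F3 90 9A 82.
Offset 4: leading byte 0xF3 = 11110011 → 4-byte char #2 = F3 9B 91 BE.
Offset 8: leading byte 0xF0 = 11110000 → 4-byte char #3 = F0 9F 98 82.
Offset 12: leading byte 0xF0 = 11110000 → 4-byte char #4 = F0 9D 91 BB.
Offset 16: leading byte 0xF0 = 11110000 → 4-byte char #5 = F0 90 8C 9D.
Offset 20: leading byte 0xF0 = 11110000 → 4-byte char #6 = F0 90 90 B7.
Leading byte 0xF0 = 11110000 matches 11110xxx → 4-byte sequence.
Byte 1: 0xF0 = 11110000, payload 000 (3 bits).
Byte 2: 0x90 = 10010000 (10xxxxxx ✓), payload 010000.
Byte 3: 0x90 = 10010000 (10xxxxxx ✓), payload 010000.
Byte 4: 0xB7 = 10110111 (10xxxxxx ✓), payload 110111.
Concatenate: 000010000010000110111 = 0x10437 (21 bits → U+10437).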